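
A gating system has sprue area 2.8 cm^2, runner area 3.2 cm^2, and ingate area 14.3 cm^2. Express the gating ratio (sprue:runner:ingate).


Sprue:Runner:Ingate = 1 : 3.2/2.8 : 14.3/2.8 = 1:1.14:5.11

Answer: 1:1.14:5.11


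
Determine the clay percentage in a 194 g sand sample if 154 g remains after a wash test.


Formula: Clay% = (W_total - W_washed) / W_total * 100
Clay mass = 194 - 154 = 40 g
Clay% = 40 / 194 * 100 = 20.6186%

20.6186%


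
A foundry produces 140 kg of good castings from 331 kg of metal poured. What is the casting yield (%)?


Formula: Casting Yield = (W_good / W_total) * 100
Yield = (140 kg / 331 kg) * 100 = 42.2961%

Answer: 42.2961%


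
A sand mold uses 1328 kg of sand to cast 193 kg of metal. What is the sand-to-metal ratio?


Formula: Sand-to-Metal Ratio = W_sand / W_metal
Ratio = 1328 kg / 193 kg = 6.8808

Answer: 6.8808


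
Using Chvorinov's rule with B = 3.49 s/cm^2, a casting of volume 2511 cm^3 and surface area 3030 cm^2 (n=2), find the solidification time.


Formula: t_s = B * (V/A)^n  (Chvorinov's rule, n=2)
Modulus M = V/A = 2511/3030 = 0.828713 cm
M^2 = 0.828713^2 = 0.686765 cm^2
t_s = 3.49 * 0.686765 = 2.3968 s

2.3968 s


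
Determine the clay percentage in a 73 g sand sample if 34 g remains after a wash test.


Formula: Clay% = (W_total - W_washed) / W_total * 100
Clay mass = 73 - 34 = 39 g
Clay% = 39 / 73 * 100 = 53.4247%


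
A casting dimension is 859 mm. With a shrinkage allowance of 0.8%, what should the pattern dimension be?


Formula: L_pattern = L_casting * (1 + shrinkage_rate/100)
Shrinkage factor = 1 + 0.8/100 = 1.008
L_pattern = 859 mm * 1.008 = 865.8720 mm


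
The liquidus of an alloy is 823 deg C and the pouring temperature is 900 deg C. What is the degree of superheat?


Formula: Superheat = T_pour - T_melt
Superheat = 900 - 823 = 77 deg C


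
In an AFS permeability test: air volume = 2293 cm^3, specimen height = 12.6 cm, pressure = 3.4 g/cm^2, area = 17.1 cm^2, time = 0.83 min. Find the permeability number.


Formula: Permeability Number P = (V * H) / (p * A * t)
Numerator: V * H = 2293 * 12.6 = 28891.8
Denominator: p * A * t = 3.4 * 17.1 * 0.83 = 48.2562
P = 28891.8 / 48.2562 = 598.7168

Answer: 598.7168


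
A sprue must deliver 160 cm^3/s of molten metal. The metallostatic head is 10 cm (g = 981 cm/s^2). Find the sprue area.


Formula: v = sqrt(2*g*h), A = Q/v
Velocity: v = sqrt(2 * 981 * 10) = sqrt(19620) = 140.0714 cm/s
Sprue area: A = Q / v = 160 / 140.0714 = 1.1423 cm^2

Final answer: 1.1423 cm^2


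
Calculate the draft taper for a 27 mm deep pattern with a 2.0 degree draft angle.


Formula: taper = depth * tan(draft_angle)
tan(2.0 deg) = 0.0349208
taper = 27 mm * 0.0349208 = 0.9429 mm

0.9429 mm


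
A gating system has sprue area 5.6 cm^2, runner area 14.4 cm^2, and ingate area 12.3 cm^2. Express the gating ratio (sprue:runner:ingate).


Sprue:Runner:Ingate = 1 : 14.4/5.6 : 12.3/5.6 = 1:2.57:2.20

1:2.57:2.20


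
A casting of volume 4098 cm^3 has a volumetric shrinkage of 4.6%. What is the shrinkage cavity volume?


Formula: V_shrink = V_casting * shrinkage_pct / 100
V_shrink = 4098 cm^3 * 4.6 / 100 = 188.5080 cm^3

Final answer: 188.5080 cm^3


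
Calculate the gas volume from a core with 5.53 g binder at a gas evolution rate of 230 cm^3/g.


Formula: V_gas = W_binder * gas_evolution_rate
V = 5.53 g * 230 cm^3/g = 1271.9000 cm^3

Final answer: 1271.9000 cm^3


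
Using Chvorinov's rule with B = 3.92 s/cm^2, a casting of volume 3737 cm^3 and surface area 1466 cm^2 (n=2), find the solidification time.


Formula: t_s = B * (V/A)^n  (Chvorinov's rule, n=2)
Modulus M = V/A = 3737/1466 = 2.549113 cm
M^2 = 2.549113^2 = 6.497977 cm^2
t_s = 3.92 * 6.497977 = 25.4721 s


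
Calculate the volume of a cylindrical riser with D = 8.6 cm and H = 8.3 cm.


Formula: V = pi * (D/2)^2 * H  (cylinder volume)
Radius = D/2 = 8.6/2 = 4.3 cm
V = pi * 4.3^2 * 8.3 = 482.1308 cm^3


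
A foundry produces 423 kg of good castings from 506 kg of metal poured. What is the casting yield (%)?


Formula: Casting Yield = (W_good / W_total) * 100
Yield = (423 kg / 506 kg) * 100 = 83.5968%

83.5968%


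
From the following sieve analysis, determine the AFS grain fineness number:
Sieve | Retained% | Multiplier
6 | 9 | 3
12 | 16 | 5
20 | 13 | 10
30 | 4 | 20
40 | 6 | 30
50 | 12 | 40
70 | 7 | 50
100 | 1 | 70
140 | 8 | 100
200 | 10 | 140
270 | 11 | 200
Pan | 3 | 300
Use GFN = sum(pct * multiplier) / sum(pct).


Formula: GFN = sum(pct * multiplier) / sum(pct)
sum(pct * multiplier) = 6697
sum(pct) = 100
GFN = 6697 / 100 = 66.97

66.97


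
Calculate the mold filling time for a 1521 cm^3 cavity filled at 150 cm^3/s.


Formula: t_fill = V_mold / Q_flow
t = 1521 cm^3 / 150 cm^3/s = 10.1400 s

10.1400 s


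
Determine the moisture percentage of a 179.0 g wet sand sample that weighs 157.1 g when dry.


Formula: MC = (W_wet - W_dry) / W_wet * 100
Water mass = 179.0 - 157.1 = 21.9 g
MC = 21.9 / 179.0 * 100 = 12.2346%

Final answer: 12.2346%


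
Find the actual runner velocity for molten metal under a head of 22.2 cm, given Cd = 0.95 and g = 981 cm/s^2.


Formula: v = Cd * sqrt(2 * g * h)  (Torricelli with discharge coefficient)
2*g*h = 2 * 981 * 22.2 = 43556.4 cm^2/s^2
sqrt(43556.4) = 208.70170 cm/s
v = 0.95 * 208.70170 = 198.2666 cm/s

198.2666 cm/s


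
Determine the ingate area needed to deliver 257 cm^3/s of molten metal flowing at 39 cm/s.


Formula: A_ingate = Q / v  (continuity equation)
A = 257 cm^3/s / 39 cm/s = 6.5897 cm^2

6.5897 cm^2


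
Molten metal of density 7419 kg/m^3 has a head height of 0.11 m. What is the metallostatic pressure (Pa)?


Formula: P = rho * g * h
rho * g = 7419 * 9.81 = 72780.39 N/m^3
P = 72780.39 * 0.11 = 8005.8429 Pa

Answer: 8005.8429 Pa


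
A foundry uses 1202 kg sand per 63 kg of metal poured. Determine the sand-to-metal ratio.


Formula: Sand-to-Metal Ratio = W_sand / W_metal
Ratio = 1202 kg / 63 kg = 19.0794

Answer: 19.0794


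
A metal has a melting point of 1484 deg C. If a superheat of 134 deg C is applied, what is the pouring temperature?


Formula: T_pour = T_melt + Superheat
T_pour = 1484 + 134 = 1618 deg C

Final answer: 1618 deg C


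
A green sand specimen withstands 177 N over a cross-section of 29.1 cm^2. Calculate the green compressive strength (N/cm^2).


Formula: Compressive Strength = Force / Area
Strength = 177 N / 29.1 cm^2 = 6.0825 N/cm^2

Final answer: 6.0825 N/cm^2


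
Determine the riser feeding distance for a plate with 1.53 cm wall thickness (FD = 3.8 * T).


Formula: FD = 3.8 * T  (riser feeding-distance rule)
FD = 3.8 * 1.53 cm = 5.8140 cm

Final answer: 5.8140 cm


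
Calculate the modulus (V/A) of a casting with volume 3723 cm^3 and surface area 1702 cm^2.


Formula: Casting Modulus M = V / A
M = 3723 cm^3 / 1702 cm^2 = 2.1874 cm

Answer: 2.1874 cm


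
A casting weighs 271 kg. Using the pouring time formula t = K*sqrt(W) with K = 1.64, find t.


Formula: t = K * sqrt(W)
sqrt(W) = sqrt(271) = 16.46208
t = 1.64 * 16.46208 = 26.9978 s

Answer: 26.9978 s


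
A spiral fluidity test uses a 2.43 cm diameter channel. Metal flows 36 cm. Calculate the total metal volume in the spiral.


Formula: V = pi * (d/2)^2 * L  (cylinder volume)
Radius = 2.43/2 = 1.215 cm
V = pi * 1.215^2 * 36 = 166.9571 cm^3

Answer: 166.9571 cm^3


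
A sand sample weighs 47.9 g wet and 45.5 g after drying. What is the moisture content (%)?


Formula: MC = (W_wet - W_dry) / W_wet * 100
Water mass = 47.9 - 45.5 = 2.4 g
MC = 2.4 / 47.9 * 100 = 5.0104%

Final answer: 5.0104%


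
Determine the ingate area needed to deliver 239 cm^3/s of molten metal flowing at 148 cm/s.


Formula: A_ingate = Q / v  (continuity equation)
A = 239 cm^3/s / 148 cm/s = 1.6149 cm^2

Answer: 1.6149 cm^2


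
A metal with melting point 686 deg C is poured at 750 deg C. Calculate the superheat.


Formula: Superheat = T_pour - T_melt
Superheat = 750 - 686 = 64 deg C

Answer: 64 deg C


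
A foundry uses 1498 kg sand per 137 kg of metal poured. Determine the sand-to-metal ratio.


Formula: Sand-to-Metal Ratio = W_sand / W_metal
Ratio = 1498 kg / 137 kg = 10.9343

10.9343


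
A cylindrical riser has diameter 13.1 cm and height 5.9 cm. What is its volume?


Formula: V = pi * (D/2)^2 * H  (cylinder volume)
Radius = D/2 = 13.1/2 = 6.55 cm
V = pi * 6.55^2 * 5.9 = 795.2149 cm^3


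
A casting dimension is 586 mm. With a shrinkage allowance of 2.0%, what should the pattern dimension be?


Formula: L_pattern = L_casting * (1 + shrinkage_rate/100)
Shrinkage factor = 1 + 2.0/100 = 1.02
L_pattern = 586 mm * 1.02 = 597.7200 mm

Final answer: 597.7200 mm


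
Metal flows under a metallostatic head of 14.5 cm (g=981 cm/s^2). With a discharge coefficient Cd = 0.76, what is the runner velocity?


Formula: v = Cd * sqrt(2 * g * h)  (Torricelli with discharge coefficient)
2*g*h = 2 * 981 * 14.5 = 28449.0 cm^2/s^2
sqrt(28449.0) = 168.66831 cm/s
v = 0.76 * 168.66831 = 128.1879 cm/s

Final answer: 128.1879 cm/s


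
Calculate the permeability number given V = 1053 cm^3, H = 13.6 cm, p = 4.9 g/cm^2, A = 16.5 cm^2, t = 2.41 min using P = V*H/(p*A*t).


Formula: Permeability Number P = (V * H) / (p * A * t)
Numerator: V * H = 1053 * 13.6 = 14320.8
Denominator: p * A * t = 4.9 * 16.5 * 2.41 = 194.8485
P = 14320.8 / 194.8485 = 73.4971

Final answer: 73.4971


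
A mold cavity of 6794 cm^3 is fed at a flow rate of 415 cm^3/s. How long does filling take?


Formula: t_fill = V_mold / Q_flow
t = 6794 cm^3 / 415 cm^3/s = 16.3711 s

Final answer: 16.3711 s


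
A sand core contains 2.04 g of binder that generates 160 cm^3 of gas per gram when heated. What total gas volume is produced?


Formula: V_gas = W_binder * gas_evolution_rate
V = 2.04 g * 160 cm^3/g = 326.4000 cm^3

326.4000 cm^3


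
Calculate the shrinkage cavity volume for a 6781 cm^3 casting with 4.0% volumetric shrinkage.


Formula: V_shrink = V_casting * shrinkage_pct / 100
V_shrink = 6781 cm^3 * 4.0 / 100 = 271.2400 cm^3

Answer: 271.2400 cm^3


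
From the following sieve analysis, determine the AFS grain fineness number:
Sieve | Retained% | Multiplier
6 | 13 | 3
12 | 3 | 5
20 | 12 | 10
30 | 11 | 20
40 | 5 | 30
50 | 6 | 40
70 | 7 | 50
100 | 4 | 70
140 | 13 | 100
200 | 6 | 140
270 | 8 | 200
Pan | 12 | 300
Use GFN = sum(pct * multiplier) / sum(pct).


Formula: GFN = sum(pct * multiplier) / sum(pct)
sum(pct * multiplier) = 8754
sum(pct) = 100
GFN = 8754 / 100 = 87.54

Answer: 87.54


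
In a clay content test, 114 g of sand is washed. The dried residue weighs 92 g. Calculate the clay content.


Formula: Clay% = (W_total - W_washed) / W_total * 100
Clay mass = 114 - 92 = 22 g
Clay% = 22 / 114 * 100 = 19.2982%

Final answer: 19.2982%


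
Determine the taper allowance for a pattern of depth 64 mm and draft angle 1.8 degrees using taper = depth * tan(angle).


Formula: taper = depth * tan(draft_angle)
tan(1.8 deg) = 0.0314263
taper = 64 mm * 0.0314263 = 2.0113 mm

Final answer: 2.0113 mm


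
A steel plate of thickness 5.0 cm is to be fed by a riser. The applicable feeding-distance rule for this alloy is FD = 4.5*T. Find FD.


Formula: FD = 4.5 * T  (riser feeding-distance rule)
FD = 4.5 * 5.0 cm = 22.5000 cm

Final answer: 22.5000 cm


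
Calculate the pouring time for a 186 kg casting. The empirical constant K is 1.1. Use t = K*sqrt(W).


Formula: t = K * sqrt(W)
sqrt(W) = sqrt(186) = 13.63818
t = 1.1 * 13.63818 = 15.0020 s


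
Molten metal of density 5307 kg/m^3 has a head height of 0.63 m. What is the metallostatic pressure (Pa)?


Formula: P = rho * g * h
rho * g = 5307 * 9.81 = 52061.67 N/m^3
P = 52061.67 * 0.63 = 32798.8521 Pa


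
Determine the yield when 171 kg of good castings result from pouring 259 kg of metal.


Formula: Casting Yield = (W_good / W_total) * 100
Yield = (171 kg / 259 kg) * 100 = 66.0232%


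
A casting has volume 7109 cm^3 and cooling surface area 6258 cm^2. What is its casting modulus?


Formula: Casting Modulus M = V / A
M = 7109 cm^3 / 6258 cm^2 = 1.1360 cm

Final answer: 1.1360 cm


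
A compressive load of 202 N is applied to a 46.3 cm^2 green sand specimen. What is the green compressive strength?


Formula: Compressive Strength = Force / Area
Strength = 202 N / 46.3 cm^2 = 4.3629 N/cm^2

Answer: 4.3629 N/cm^2


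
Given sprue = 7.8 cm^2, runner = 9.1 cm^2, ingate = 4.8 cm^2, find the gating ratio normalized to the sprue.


Sprue:Runner:Ingate = 1 : 9.1/7.8 : 4.8/7.8 = 1:1.17:0.62


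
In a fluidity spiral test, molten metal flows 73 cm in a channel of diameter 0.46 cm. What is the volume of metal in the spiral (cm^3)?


Formula: V = pi * (d/2)^2 * L  (cylinder volume)
Radius = 0.46/2 = 0.23 cm
V = pi * 0.23^2 * 73 = 12.1319 cm^3

12.1319 cm^3


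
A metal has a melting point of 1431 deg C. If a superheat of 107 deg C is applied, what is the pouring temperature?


Formula: T_pour = T_melt + Superheat
T_pour = 1431 + 107 = 1538 deg C

Final answer: 1538 deg C


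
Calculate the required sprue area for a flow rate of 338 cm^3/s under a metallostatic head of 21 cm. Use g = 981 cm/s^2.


Formula: v = sqrt(2*g*h), A = Q/v
Velocity: v = sqrt(2 * 981 * 21) = sqrt(41202) = 202.9828 cm/s
Sprue area: A = Q / v = 338 / 202.9828 = 1.6652 cm^2

1.6652 cm^2


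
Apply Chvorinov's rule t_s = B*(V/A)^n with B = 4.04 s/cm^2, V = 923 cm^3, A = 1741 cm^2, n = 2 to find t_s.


Formula: t_s = B * (V/A)^n  (Chvorinov's rule, n=2)
Modulus M = V/A = 923/1741 = 0.530155 cm
M^2 = 0.530155^2 = 0.281064 cm^2
t_s = 4.04 * 0.281064 = 1.1355 s

1.1355 s


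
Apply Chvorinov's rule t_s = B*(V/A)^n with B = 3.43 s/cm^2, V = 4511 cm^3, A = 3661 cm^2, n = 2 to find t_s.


Formula: t_s = B * (V/A)^n  (Chvorinov's rule, n=2)
Modulus M = V/A = 4511/3661 = 1.232177 cm
M^2 = 1.232177^2 = 1.518260 cm^2
t_s = 3.43 * 1.518260 = 5.2076 s

5.2076 s


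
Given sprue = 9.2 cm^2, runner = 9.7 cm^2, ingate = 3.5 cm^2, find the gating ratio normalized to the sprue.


Sprue:Runner:Ingate = 1 : 9.7/9.2 : 3.5/9.2 = 1:1.05:0.38

Answer: 1:1.05:0.38


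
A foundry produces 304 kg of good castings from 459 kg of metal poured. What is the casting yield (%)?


Formula: Casting Yield = (W_good / W_total) * 100
Yield = (304 kg / 459 kg) * 100 = 66.2309%

66.2309%


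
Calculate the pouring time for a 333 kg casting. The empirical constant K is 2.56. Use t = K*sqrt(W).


Formula: t = K * sqrt(W)
sqrt(W) = sqrt(333) = 18.24829
t = 2.56 * 18.24829 = 46.7156 s

Answer: 46.7156 s


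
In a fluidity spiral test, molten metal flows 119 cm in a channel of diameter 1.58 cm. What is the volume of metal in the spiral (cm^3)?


Formula: V = pi * (d/2)^2 * L  (cylinder volume)
Radius = 1.58/2 = 0.79 cm
V = pi * 0.79^2 * 119 = 233.3195 cm^3


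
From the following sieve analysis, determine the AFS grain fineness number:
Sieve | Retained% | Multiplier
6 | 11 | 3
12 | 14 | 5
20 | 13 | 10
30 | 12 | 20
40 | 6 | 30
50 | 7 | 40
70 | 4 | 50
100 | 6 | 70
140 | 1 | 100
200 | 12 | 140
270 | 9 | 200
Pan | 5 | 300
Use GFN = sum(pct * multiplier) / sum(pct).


Formula: GFN = sum(pct * multiplier) / sum(pct)
sum(pct * multiplier) = 6633
sum(pct) = 100
GFN = 6633 / 100 = 66.33

Answer: 66.33


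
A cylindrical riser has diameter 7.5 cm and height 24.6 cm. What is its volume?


Formula: V = pi * (D/2)^2 * H  (cylinder volume)
Radius = D/2 = 7.5/2 = 3.75 cm
V = pi * 3.75^2 * 24.6 = 1086.7947 cm^3


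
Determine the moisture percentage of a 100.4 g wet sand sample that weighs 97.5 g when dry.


Formula: MC = (W_wet - W_dry) / W_wet * 100
Water mass = 100.4 - 97.5 = 2.9 g
MC = 2.9 / 100.4 * 100 = 2.8884%

2.8884%


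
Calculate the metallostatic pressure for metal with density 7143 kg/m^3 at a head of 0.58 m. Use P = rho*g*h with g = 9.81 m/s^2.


Formula: P = rho * g * h
rho * g = 7143 * 9.81 = 70072.83 N/m^3
P = 70072.83 * 0.58 = 40642.2414 Pa

40642.2414 Pa


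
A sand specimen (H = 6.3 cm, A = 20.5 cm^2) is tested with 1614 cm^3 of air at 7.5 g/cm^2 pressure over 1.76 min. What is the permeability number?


Formula: Permeability Number P = (V * H) / (p * A * t)
Numerator: V * H = 1614 * 6.3 = 10168.2
Denominator: p * A * t = 7.5 * 20.5 * 1.76 = 270.6
P = 10168.2 / 270.6 = 37.5765

37.5765


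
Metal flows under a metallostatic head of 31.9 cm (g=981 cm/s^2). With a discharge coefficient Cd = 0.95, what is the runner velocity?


Formula: v = Cd * sqrt(2 * g * h)  (Torricelli with discharge coefficient)
2*g*h = 2 * 981 * 31.9 = 62587.8 cm^2/s^2
sqrt(62587.8) = 250.17554 cm/s
v = 0.95 * 250.17554 = 237.6668 cm/s

Answer: 237.6668 cm/s


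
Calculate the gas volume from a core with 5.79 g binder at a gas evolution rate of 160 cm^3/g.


Formula: V_gas = W_binder * gas_evolution_rate
V = 5.79 g * 160 cm^3/g = 926.4000 cm^3


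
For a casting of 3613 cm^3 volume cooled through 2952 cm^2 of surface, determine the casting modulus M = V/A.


Formula: Casting Modulus M = V / A
M = 3613 cm^3 / 2952 cm^2 = 1.2239 cm

Final answer: 1.2239 cm


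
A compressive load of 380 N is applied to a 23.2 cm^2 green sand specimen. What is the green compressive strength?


Formula: Compressive Strength = Force / Area
Strength = 380 N / 23.2 cm^2 = 16.3793 N/cm^2

Final answer: 16.3793 N/cm^2


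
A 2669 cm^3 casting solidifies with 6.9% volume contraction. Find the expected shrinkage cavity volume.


Formula: V_shrink = V_casting * shrinkage_pct / 100
V_shrink = 2669 cm^3 * 6.9 / 100 = 184.1610 cm^3

Final answer: 184.1610 cm^3


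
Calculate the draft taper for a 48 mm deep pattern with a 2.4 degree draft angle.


Formula: taper = depth * tan(draft_angle)
tan(2.4 deg) = 0.0419124
taper = 48 mm * 0.0419124 = 2.0118 mm

2.0118 mm


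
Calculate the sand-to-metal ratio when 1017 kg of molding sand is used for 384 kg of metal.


Formula: Sand-to-Metal Ratio = W_sand / W_metal
Ratio = 1017 kg / 384 kg = 2.6484

2.6484


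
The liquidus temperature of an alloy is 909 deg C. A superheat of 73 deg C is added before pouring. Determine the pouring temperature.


Formula: T_pour = T_melt + Superheat
T_pour = 909 + 73 = 982 deg C

Answer: 982 deg C


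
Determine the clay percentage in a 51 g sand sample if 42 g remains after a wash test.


Formula: Clay% = (W_total - W_washed) / W_total * 100
Clay mass = 51 - 42 = 9 g
Clay% = 9 / 51 * 100 = 17.6471%

Final answer: 17.6471%


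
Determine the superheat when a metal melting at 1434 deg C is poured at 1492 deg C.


Formula: Superheat = T_pour - T_melt
Superheat = 1492 - 1434 = 58 deg C

Answer: 58 deg C


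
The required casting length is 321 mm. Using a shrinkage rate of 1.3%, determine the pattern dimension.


Formula: L_pattern = L_casting * (1 + shrinkage_rate/100)
Shrinkage factor = 1 + 1.3/100 = 1.013
L_pattern = 321 mm * 1.013 = 325.1730 mm

325.1730 mm


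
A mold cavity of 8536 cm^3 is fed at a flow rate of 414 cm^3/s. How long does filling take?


Formula: t_fill = V_mold / Q_flow
t = 8536 cm^3 / 414 cm^3/s = 20.6184 s

Final answer: 20.6184 s


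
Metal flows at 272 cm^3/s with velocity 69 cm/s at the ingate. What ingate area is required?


Formula: A_ingate = Q / v  (continuity equation)
A = 272 cm^3/s / 69 cm/s = 3.9420 cm^2

Answer: 3.9420 cm^2


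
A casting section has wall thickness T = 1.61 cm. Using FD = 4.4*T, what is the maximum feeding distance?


Formula: FD = 4.4 * T  (riser feeding-distance rule)
FD = 4.4 * 1.61 cm = 7.0840 cm


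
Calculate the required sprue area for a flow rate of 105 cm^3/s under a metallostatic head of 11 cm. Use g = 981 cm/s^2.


Formula: v = sqrt(2*g*h), A = Q/v
Velocity: v = sqrt(2 * 981 * 11) = sqrt(21582) = 146.9081 cm/s
Sprue area: A = Q / v = 105 / 146.9081 = 0.7147 cm^2


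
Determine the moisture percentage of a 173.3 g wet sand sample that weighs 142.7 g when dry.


Formula: MC = (W_wet - W_dry) / W_wet * 100
Water mass = 173.3 - 142.7 = 30.6 g
MC = 30.6 / 173.3 * 100 = 17.6572%


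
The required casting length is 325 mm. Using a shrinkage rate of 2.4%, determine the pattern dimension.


Formula: L_pattern = L_casting * (1 + shrinkage_rate/100)
Shrinkage factor = 1 + 2.4/100 = 1.024
L_pattern = 325 mm * 1.024 = 332.8000 mm

Final answer: 332.8000 mm


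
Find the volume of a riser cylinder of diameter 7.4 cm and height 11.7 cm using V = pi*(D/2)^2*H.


Formula: V = pi * (D/2)^2 * H  (cylinder volume)
Radius = D/2 = 7.4/2 = 3.7 cm
V = pi * 3.7^2 * 11.7 = 503.1983 cm^3

503.1983 cm^3


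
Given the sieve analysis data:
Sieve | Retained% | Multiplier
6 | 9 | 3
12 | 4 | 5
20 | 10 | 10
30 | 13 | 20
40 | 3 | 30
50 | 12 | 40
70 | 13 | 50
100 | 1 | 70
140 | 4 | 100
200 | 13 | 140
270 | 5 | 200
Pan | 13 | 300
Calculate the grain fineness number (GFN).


Formula: GFN = sum(pct * multiplier) / sum(pct)
sum(pct * multiplier) = 8817
sum(pct) = 100
GFN = 8817 / 100 = 88.17


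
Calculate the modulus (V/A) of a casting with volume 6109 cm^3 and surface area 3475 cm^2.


Formula: Casting Modulus M = V / A
M = 6109 cm^3 / 3475 cm^2 = 1.7580 cm

Answer: 1.7580 cm


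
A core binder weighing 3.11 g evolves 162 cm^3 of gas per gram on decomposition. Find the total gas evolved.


Formula: V_gas = W_binder * gas_evolution_rate
V = 3.11 g * 162 cm^3/g = 503.8200 cm^3

Final answer: 503.8200 cm^3


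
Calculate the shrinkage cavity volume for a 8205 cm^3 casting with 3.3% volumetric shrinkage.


Formula: V_shrink = V_casting * shrinkage_pct / 100
V_shrink = 8205 cm^3 * 3.3 / 100 = 270.7650 cm^3

Final answer: 270.7650 cm^3


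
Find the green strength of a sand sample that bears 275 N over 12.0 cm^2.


Formula: Compressive Strength = Force / Area
Strength = 275 N / 12.0 cm^2 = 22.9167 N/cm^2

22.9167 N/cm^2


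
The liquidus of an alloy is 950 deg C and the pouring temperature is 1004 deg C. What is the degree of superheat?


Formula: Superheat = T_pour - T_melt
Superheat = 1004 - 950 = 54 deg C

54 deg C


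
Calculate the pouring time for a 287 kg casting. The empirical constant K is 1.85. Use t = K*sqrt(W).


Formula: t = K * sqrt(W)
sqrt(W) = sqrt(287) = 16.94107
t = 1.85 * 16.94107 = 31.3410 s

Answer: 31.3410 s


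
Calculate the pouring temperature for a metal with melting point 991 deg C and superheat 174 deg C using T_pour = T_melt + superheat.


Formula: T_pour = T_melt + Superheat
T_pour = 991 + 174 = 1165 deg C

Final answer: 1165 deg C


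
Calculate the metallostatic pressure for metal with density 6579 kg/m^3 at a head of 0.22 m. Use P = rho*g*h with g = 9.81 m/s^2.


Formula: P = rho * g * h
rho * g = 6579 * 9.81 = 64539.99 N/m^3
P = 64539.99 * 0.22 = 14198.7978 Pa


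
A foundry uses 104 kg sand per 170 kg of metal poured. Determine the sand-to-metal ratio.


Formula: Sand-to-Metal Ratio = W_sand / W_metal
Ratio = 104 kg / 170 kg = 0.6118

Final answer: 0.6118


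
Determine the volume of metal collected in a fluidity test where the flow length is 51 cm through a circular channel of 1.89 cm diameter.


Formula: V = pi * (d/2)^2 * L  (cylinder volume)
Radius = 1.89/2 = 0.945 cm
V = pi * 0.945^2 * 51 = 143.0816 cm^3

Answer: 143.0816 cm^3


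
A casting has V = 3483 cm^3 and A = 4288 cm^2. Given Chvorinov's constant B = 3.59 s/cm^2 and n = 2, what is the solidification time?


Formula: t_s = B * (V/A)^n  (Chvorinov's rule, n=2)
Modulus M = V/A = 3483/4288 = 0.812267 cm
M^2 = 0.812267^2 = 0.659778 cm^2
t_s = 3.59 * 0.659778 = 2.3686 s

Answer: 2.3686 s


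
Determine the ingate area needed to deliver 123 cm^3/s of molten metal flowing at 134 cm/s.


Formula: A_ingate = Q / v  (continuity equation)
A = 123 cm^3/s / 134 cm/s = 0.9179 cm^2

Final answer: 0.9179 cm^2


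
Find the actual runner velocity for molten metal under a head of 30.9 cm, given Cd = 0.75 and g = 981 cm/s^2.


Formula: v = Cd * sqrt(2 * g * h)  (Torricelli with discharge coefficient)
2*g*h = 2 * 981 * 30.9 = 60625.8 cm^2/s^2
sqrt(60625.8) = 246.22307 cm/s
v = 0.75 * 246.22307 = 184.6673 cm/s

Final answer: 184.6673 cm/s


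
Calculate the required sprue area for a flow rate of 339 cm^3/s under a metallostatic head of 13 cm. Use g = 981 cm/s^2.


Formula: v = sqrt(2*g*h), A = Q/v
Velocity: v = sqrt(2 * 981 * 13) = sqrt(25506) = 159.7060 cm/s
Sprue area: A = Q / v = 339 / 159.7060 = 2.1227 cm^2

Answer: 2.1227 cm^2


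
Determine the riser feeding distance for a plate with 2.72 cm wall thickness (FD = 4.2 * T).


Formula: FD = 4.2 * T  (riser feeding-distance rule)
FD = 4.2 * 2.72 cm = 11.4240 cm

11.4240 cm


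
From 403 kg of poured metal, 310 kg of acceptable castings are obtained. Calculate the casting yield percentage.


Formula: Casting Yield = (W_good / W_total) * 100
Yield = (310 kg / 403 kg) * 100 = 76.9231%

Answer: 76.9231%


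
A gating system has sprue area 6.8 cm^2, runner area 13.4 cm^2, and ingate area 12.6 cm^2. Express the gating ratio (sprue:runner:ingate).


Sprue:Runner:Ingate = 1 : 13.4/6.8 : 12.6/6.8 = 1:1.97:1.85


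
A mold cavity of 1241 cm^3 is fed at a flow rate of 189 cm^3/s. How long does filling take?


Formula: t_fill = V_mold / Q_flow
t = 1241 cm^3 / 189 cm^3/s = 6.5661 s

Answer: 6.5661 s


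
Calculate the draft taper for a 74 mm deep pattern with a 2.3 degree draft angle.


Formula: taper = depth * tan(draft_angle)
tan(2.3 deg) = 0.0401641
taper = 74 mm * 0.0401641 = 2.9721 mm

Final answer: 2.9721 mm


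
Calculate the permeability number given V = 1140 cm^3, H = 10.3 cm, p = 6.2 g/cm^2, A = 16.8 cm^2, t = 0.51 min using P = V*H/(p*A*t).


Formula: Permeability Number P = (V * H) / (p * A * t)
Numerator: V * H = 1140 * 10.3 = 11742.0
Denominator: p * A * t = 6.2 * 16.8 * 0.51 = 53.1216
P = 11742.0 / 53.1216 = 221.0400

221.0400


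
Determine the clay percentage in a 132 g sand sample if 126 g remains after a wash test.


Formula: Clay% = (W_total - W_washed) / W_total * 100
Clay mass = 132 - 126 = 6 g
Clay% = 6 / 132 * 100 = 4.5455%

4.5455%


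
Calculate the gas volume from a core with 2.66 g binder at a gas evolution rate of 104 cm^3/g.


Formula: V_gas = W_binder * gas_evolution_rate
V = 2.66 g * 104 cm^3/g = 276.6400 cm^3

276.6400 cm^3


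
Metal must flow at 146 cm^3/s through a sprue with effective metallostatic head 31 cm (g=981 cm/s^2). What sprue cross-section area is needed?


Formula: v = sqrt(2*g*h), A = Q/v
Velocity: v = sqrt(2 * 981 * 31) = sqrt(60822) = 246.6212 cm/s
Sprue area: A = Q / v = 146 / 246.6212 = 0.5920 cm^2

0.5920 cm^2


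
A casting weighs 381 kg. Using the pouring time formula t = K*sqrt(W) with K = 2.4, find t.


Formula: t = K * sqrt(W)
sqrt(W) = sqrt(381) = 19.51922
t = 2.4 * 19.51922 = 46.8461 s


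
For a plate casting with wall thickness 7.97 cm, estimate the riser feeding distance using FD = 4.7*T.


Formula: FD = 4.7 * T  (riser feeding-distance rule)
FD = 4.7 * 7.97 cm = 37.4590 cm

Answer: 37.4590 cm


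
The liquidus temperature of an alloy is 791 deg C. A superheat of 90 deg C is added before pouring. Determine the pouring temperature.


Formula: T_pour = T_melt + Superheat
T_pour = 791 + 90 = 881 deg C

Answer: 881 deg C


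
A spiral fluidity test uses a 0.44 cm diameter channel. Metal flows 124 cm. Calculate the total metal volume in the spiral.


Formula: V = pi * (d/2)^2 * L  (cylinder volume)
Radius = 0.44/2 = 0.22 cm
V = pi * 0.22^2 * 124 = 18.8546 cm^3

Answer: 18.8546 cm^3


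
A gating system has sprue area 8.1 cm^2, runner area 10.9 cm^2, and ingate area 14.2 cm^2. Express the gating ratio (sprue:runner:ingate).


Sprue:Runner:Ingate = 1 : 10.9/8.1 : 14.2/8.1 = 1:1.35:1.75

1:1.35:1.75


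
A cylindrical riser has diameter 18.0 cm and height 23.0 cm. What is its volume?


Formula: V = pi * (D/2)^2 * H  (cylinder volume)
Radius = D/2 = 18.0/2 = 9.0 cm
V = pi * 9.0^2 * 23.0 = 5852.7871 cm^3

5852.7871 cm^3


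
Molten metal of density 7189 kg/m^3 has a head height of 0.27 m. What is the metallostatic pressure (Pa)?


Formula: P = rho * g * h
rho * g = 7189 * 9.81 = 70524.09 N/m^3
P = 70524.09 * 0.27 = 19041.5043 Pa

Answer: 19041.5043 Pa


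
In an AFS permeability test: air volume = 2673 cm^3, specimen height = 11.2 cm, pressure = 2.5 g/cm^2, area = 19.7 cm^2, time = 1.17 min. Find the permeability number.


Formula: Permeability Number P = (V * H) / (p * A * t)
Numerator: V * H = 2673 * 11.2 = 29937.6
Denominator: p * A * t = 2.5 * 19.7 * 1.17 = 57.6225
P = 29937.6 / 57.6225 = 519.5471

Final answer: 519.5471


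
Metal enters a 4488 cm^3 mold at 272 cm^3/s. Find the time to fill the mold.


Formula: t_fill = V_mold / Q_flow
t = 4488 cm^3 / 272 cm^3/s = 16.5000 s

Final answer: 16.5000 s


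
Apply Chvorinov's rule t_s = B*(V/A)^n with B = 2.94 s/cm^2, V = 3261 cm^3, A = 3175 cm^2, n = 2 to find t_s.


Formula: t_s = B * (V/A)^n  (Chvorinov's rule, n=2)
Modulus M = V/A = 3261/3175 = 1.027087 cm
M^2 = 1.027087^2 = 1.054908 cm^2
t_s = 2.94 * 1.054908 = 3.1014 s


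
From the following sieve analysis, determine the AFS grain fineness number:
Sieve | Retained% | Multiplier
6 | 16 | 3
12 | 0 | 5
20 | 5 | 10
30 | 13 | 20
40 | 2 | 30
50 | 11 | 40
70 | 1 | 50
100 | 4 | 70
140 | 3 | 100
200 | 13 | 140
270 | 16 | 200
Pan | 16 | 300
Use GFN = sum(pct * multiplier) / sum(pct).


Formula: GFN = sum(pct * multiplier) / sum(pct)
sum(pct * multiplier) = 11308
sum(pct) = 100
GFN = 11308 / 100 = 113.08

Final answer: 113.08


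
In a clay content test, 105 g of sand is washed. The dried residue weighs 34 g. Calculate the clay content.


Formula: Clay% = (W_total - W_washed) / W_total * 100
Clay mass = 105 - 34 = 71 g
Clay% = 71 / 105 * 100 = 67.6190%

Final answer: 67.6190%


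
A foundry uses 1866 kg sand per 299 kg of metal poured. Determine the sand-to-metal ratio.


Formula: Sand-to-Metal Ratio = W_sand / W_metal
Ratio = 1866 kg / 299 kg = 6.2408


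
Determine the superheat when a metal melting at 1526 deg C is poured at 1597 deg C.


Formula: Superheat = T_pour - T_melt
Superheat = 1597 - 1526 = 71 deg C

Final answer: 71 deg C


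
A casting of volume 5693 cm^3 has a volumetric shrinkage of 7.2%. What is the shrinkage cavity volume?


Formula: V_shrink = V_casting * shrinkage_pct / 100
V_shrink = 5693 cm^3 * 7.2 / 100 = 409.8960 cm^3

Answer: 409.8960 cm^3


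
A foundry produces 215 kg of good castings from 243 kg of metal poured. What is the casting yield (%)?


Formula: Casting Yield = (W_good / W_total) * 100
Yield = (215 kg / 243 kg) * 100 = 88.4774%

Answer: 88.4774%


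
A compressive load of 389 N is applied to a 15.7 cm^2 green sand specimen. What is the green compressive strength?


Formula: Compressive Strength = Force / Area
Strength = 389 N / 15.7 cm^2 = 24.7771 N/cm^2

24.7771 N/cm^2


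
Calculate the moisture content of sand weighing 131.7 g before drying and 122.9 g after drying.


Formula: MC = (W_wet - W_dry) / W_wet * 100
Water mass = 131.7 - 122.9 = 8.8 g
MC = 8.8 / 131.7 * 100 = 6.6819%

Answer: 6.6819%


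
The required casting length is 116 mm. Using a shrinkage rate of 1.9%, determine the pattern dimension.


Formula: L_pattern = L_casting * (1 + shrinkage_rate/100)
Shrinkage factor = 1 + 1.9/100 = 1.019
L_pattern = 116 mm * 1.019 = 118.2040 mm

Answer: 118.2040 mm


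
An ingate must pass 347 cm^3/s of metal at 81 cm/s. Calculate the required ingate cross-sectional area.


Formula: A_ingate = Q / v  (continuity equation)
A = 347 cm^3/s / 81 cm/s = 4.2840 cm^2

Final answer: 4.2840 cm^2


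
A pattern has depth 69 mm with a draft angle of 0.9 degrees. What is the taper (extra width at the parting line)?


Formula: taper = depth * tan(draft_angle)
tan(0.9 deg) = 0.0157093
taper = 69 mm * 0.0157093 = 1.0839 mm

Answer: 1.0839 mm


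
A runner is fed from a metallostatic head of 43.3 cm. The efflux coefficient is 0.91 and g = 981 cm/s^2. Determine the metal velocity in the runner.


Formula: v = Cd * sqrt(2 * g * h)  (Torricelli with discharge coefficient)
2*g*h = 2 * 981 * 43.3 = 84954.6 cm^2/s^2
sqrt(84954.6) = 291.46972 cm/s
v = 0.91 * 291.46972 = 265.2374 cm/s


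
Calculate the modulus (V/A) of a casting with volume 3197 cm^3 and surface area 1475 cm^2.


Formula: Casting Modulus M = V / A
M = 3197 cm^3 / 1475 cm^2 = 2.1675 cm

Answer: 2.1675 cm


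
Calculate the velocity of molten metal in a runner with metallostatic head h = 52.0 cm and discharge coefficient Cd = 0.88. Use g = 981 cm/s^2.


Formula: v = Cd * sqrt(2 * g * h)  (Torricelli with discharge coefficient)
2*g*h = 2 * 981 * 52.0 = 102024.0 cm^2/s^2
sqrt(102024.0) = 319.41196 cm/s
v = 0.88 * 319.41196 = 281.0825 cm/s


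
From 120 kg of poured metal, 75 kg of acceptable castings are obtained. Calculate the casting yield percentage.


Formula: Casting Yield = (W_good / W_total) * 100
Yield = (75 kg / 120 kg) * 100 = 62.5000%

Final answer: 62.5000%


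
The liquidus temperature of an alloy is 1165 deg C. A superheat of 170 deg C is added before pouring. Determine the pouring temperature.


Formula: T_pour = T_melt + Superheat
T_pour = 1165 + 170 = 1335 deg C

1335 deg C


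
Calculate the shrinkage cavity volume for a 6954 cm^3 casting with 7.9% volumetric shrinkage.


Formula: V_shrink = V_casting * shrinkage_pct / 100
V_shrink = 6954 cm^3 * 7.9 / 100 = 549.3660 cm^3

Final answer: 549.3660 cm^3


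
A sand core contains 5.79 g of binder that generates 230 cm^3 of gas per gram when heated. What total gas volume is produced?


Formula: V_gas = W_binder * gas_evolution_rate
V = 5.79 g * 230 cm^3/g = 1331.7000 cm^3

1331.7000 cm^3


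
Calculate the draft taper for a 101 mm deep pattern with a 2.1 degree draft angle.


Formula: taper = depth * tan(draft_angle)
tan(2.1 deg) = 0.0366683
taper = 101 mm * 0.0366683 = 3.7035 mm


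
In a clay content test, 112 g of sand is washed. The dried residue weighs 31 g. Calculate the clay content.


Formula: Clay% = (W_total - W_washed) / W_total * 100
Clay mass = 112 - 31 = 81 g
Clay% = 81 / 112 * 100 = 72.3214%


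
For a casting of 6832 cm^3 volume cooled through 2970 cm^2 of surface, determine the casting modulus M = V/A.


Formula: Casting Modulus M = V / A
M = 6832 cm^3 / 2970 cm^2 = 2.3003 cm

2.3003 cm


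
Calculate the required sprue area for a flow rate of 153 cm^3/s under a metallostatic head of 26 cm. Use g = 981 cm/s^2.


Formula: v = sqrt(2*g*h), A = Q/v
Velocity: v = sqrt(2 * 981 * 26) = sqrt(51012) = 225.8584 cm/s
Sprue area: A = Q / v = 153 / 225.8584 = 0.6774 cm^2


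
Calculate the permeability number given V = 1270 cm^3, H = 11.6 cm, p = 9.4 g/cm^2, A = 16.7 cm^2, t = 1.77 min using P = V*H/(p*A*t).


Formula: Permeability Number P = (V * H) / (p * A * t)
Numerator: V * H = 1270 * 11.6 = 14732.0
Denominator: p * A * t = 9.4 * 16.7 * 1.77 = 277.8546
P = 14732.0 / 277.8546 = 53.0205

Answer: 53.0205


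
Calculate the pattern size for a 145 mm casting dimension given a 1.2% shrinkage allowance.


Formula: L_pattern = L_casting * (1 + shrinkage_rate/100)
Shrinkage factor = 1 + 1.2/100 = 1.012
L_pattern = 145 mm * 1.012 = 146.7400 mm

Final answer: 146.7400 mm


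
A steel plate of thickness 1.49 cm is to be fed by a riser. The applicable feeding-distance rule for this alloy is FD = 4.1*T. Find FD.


Formula: FD = 4.1 * T  (riser feeding-distance rule)
FD = 4.1 * 1.49 cm = 6.1090 cm

Final answer: 6.1090 cm


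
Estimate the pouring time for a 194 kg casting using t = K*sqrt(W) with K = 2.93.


Formula: t = K * sqrt(W)
sqrt(W) = sqrt(194) = 13.92839
t = 2.93 * 13.92839 = 40.8102 s

Answer: 40.8102 s


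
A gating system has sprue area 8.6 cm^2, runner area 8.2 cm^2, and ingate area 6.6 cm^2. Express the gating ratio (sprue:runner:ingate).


Sprue:Runner:Ingate = 1 : 8.2/8.6 : 6.6/8.6 = 1:0.95:0.77

Answer: 1:0.95:0.77


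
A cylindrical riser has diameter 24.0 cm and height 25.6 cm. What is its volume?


Formula: V = pi * (D/2)^2 * H  (cylinder volume)
Radius = D/2 = 24.0/2 = 12.0 cm
V = pi * 12.0^2 * 25.6 = 11581.1672 cm^3

Final answer: 11581.1672 cm^3


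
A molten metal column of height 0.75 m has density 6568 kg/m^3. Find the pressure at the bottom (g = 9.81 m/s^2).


Formula: P = rho * g * h
rho * g = 6568 * 9.81 = 64432.08 N/m^3
P = 64432.08 * 0.75 = 48324.0600 Pa

Final answer: 48324.0600 Pa


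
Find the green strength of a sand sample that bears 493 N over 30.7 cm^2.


Formula: Compressive Strength = Force / Area
Strength = 493 N / 30.7 cm^2 = 16.0586 N/cm^2


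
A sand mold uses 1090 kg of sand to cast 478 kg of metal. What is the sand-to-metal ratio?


Formula: Sand-to-Metal Ratio = W_sand / W_metal
Ratio = 1090 kg / 478 kg = 2.2803


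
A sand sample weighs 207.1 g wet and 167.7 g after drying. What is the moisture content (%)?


Formula: MC = (W_wet - W_dry) / W_wet * 100
Water mass = 207.1 - 167.7 = 39.4 g
MC = 39.4 / 207.1 * 100 = 19.0246%

19.0246%


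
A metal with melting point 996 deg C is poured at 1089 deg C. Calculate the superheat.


Formula: Superheat = T_pour - T_melt
Superheat = 1089 - 996 = 93 deg C

Final answer: 93 deg C


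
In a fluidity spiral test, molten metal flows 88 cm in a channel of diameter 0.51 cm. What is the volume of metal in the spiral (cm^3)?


Formula: V = pi * (d/2)^2 * L  (cylinder volume)
Radius = 0.51/2 = 0.255 cm
V = pi * 0.255^2 * 88 = 17.9768 cm^3

Answer: 17.9768 cm^3


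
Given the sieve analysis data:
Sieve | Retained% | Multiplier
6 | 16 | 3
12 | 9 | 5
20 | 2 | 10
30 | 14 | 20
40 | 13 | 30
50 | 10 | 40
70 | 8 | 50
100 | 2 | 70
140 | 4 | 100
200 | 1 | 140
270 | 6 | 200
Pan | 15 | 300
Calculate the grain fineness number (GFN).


Formula: GFN = sum(pct * multiplier) / sum(pct)
sum(pct * multiplier) = 7963
sum(pct) = 100
GFN = 7963 / 100 = 79.63

79.63


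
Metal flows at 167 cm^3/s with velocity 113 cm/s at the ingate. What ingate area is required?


Formula: A_ingate = Q / v  (continuity equation)
A = 167 cm^3/s / 113 cm/s = 1.4779 cm^2


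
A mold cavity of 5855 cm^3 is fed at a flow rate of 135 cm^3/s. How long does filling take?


Formula: t_fill = V_mold / Q_flow
t = 5855 cm^3 / 135 cm^3/s = 43.3704 s

43.3704 s


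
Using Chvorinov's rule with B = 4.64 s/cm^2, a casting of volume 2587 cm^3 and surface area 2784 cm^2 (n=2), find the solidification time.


Formula: t_s = B * (V/A)^n  (Chvorinov's rule, n=2)
Modulus M = V/A = 2587/2784 = 0.929239 cm
M^2 = 0.929239^2 = 0.863485 cm^2
t_s = 4.64 * 0.863485 = 4.0066 s

Answer: 4.0066 s


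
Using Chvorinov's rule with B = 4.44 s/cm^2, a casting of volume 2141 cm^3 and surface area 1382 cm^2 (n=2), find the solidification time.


Formula: t_s = B * (V/A)^n  (Chvorinov's rule, n=2)
Modulus M = V/A = 2141/1382 = 1.549204 cm
M^2 = 1.549204^2 = 2.400033 cm^2
t_s = 4.44 * 2.400033 = 10.6561 s


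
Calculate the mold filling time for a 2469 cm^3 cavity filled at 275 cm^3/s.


Formula: t_fill = V_mold / Q_flow
t = 2469 cm^3 / 275 cm^3/s = 8.9782 s

8.9782 s


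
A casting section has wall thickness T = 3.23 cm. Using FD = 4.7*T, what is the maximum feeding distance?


Formula: FD = 4.7 * T  (riser feeding-distance rule)
FD = 4.7 * 3.23 cm = 15.1810 cm


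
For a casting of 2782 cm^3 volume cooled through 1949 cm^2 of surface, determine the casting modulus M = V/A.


Formula: Casting Modulus M = V / A
M = 2782 cm^3 / 1949 cm^2 = 1.4274 cm

1.4274 cm


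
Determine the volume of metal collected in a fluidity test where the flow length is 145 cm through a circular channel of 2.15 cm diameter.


Formula: V = pi * (d/2)^2 * L  (cylinder volume)
Radius = 2.15/2 = 1.075 cm
V = pi * 1.075^2 * 145 = 526.4229 cm^3

Final answer: 526.4229 cm^3
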